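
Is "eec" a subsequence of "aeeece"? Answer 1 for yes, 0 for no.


Check if "eec" is a subsequence of "aeeece"
Greedy scan:
  Position 0 ('a'): no match needed
  Position 1 ('e'): matches sub[0] = 'e'
  Position 2 ('e'): matches sub[1] = 'e'
  Position 3 ('e'): no match needed
  Position 4 ('c'): matches sub[2] = 'c'
  Position 5 ('e'): no match needed
All 3 characters matched => is a subsequence

1


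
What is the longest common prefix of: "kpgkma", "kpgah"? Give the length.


Words: kpgkma, kpgah
  Position 0: all 'k' => match
  Position 1: all 'p' => match
  Position 2: all 'g' => match
  Position 3: ('k', 'a') => mismatch, stop
LCP = "kpg" (length 3)

3


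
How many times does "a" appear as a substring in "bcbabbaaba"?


Searching for "a" in "bcbabbaaba"
Scanning each position:
  Position 0: "b" => no
  Position 1: "c" => no
  Position 2: "b" => no
  Position 3: "a" => MATCH
  Position 4: "b" => no
  Position 5: "b" => no
  Position 6: "a" => MATCH
  Position 7: "a" => MATCH
  Position 8: "b" => no
  Position 9: "a" => MATCH
Total occurrences: 4

4


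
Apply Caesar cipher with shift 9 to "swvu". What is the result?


Caesar cipher: shift "swvu" by 9
  's' (pos 18) + 9 = pos 1 = 'b'
  'w' (pos 22) + 9 = pos 5 = 'f'
  'v' (pos 21) + 9 = pos 4 = 'e'
  'u' (pos 20) + 9 = pos 3 = 'd'
Result: bfed

bfed


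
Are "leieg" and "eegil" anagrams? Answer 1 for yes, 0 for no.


Strings: "leieg", "eegil"
Sorted first:  eegil
Sorted second: eegil
Sorted forms match => anagrams

1


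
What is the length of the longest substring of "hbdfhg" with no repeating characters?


Input: "hbdfhg"
Sliding window (track last position of each char):
  Position 0 ('h'): window [0,0] length 1 -- new best
  Position 1 ('b'): window [0,1] length 2 -- new best
  Position 2 ('d'): window [0,2] length 3 -- new best
  Position 3 ('f'): window [0,3] length 4 -- new best
  Position 4 ('h'): repeat (last at 0), move window start to 1
  Position 4 ('h'): window [1,4] length 4
  Position 5 ('g'): window [1,5] length 5 -- new best
Longest substring with no repeats: "bdfhg" with length 5

5


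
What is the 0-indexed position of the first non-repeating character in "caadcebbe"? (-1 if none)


Input: caadcebbe
Character frequencies:
  'a': 2
  'b': 2
  'c': 2
  'd': 1
  'e': 2
Scanning left to right for freq == 1:
  Position 0 ('c'): freq=2, skip
  Position 1 ('a'): freq=2, skip
  Position 2 ('a'): freq=2, skip
  Position 3 ('d'): unique! => answer = 3

3


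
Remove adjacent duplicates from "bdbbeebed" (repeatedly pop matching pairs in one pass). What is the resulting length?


Input: bdbbeebed
Stack-based adjacent duplicate removal:
  Read 'b': push. Stack: b
  Read 'd': push. Stack: bd
  Read 'b': push. Stack: bdb
  Read 'b': matches stack top 'b' => pop. Stack: bd
  Read 'e': push. Stack: bde
  Read 'e': matches stack top 'e' => pop. Stack: bd
  Read 'b': push. Stack: bdb
  Read 'e': push. Stack: bdbe
  Read 'd': push. Stack: bdbed
Final stack: "bdbed" (length 5)

5


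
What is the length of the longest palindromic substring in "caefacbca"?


Input: "caefacbca"
Checking substrings for palindromes:
  [4:9] "acbca" (len 5) => palindrome
  [5:8] "cbc" (len 3) => palindrome
Longest palindromic substring: "acbca" with length 5

5


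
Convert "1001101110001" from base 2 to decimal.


Input: "1001101110001" in base 2
Positional expansion:
  Digit '1' (value 1) x 2^12 = 4096
  Digit '0' (value 0) x 2^11 = 0
  Digit '0' (value 0) x 2^10 = 0
  Digit '1' (value 1) x 2^9 = 512
  Digit '1' (value 1) x 2^8 = 256
  Digit '0' (value 0) x 2^7 = 0
  Digit '1' (value 1) x 2^6 = 64
  Digit '1' (value 1) x 2^5 = 32
  Digit '1' (value 1) x 2^4 = 16
  Digit '0' (value 0) x 2^3 = 0
  Digit '0' (value 0) x 2^2 = 0
  Digit '0' (value 0) x 2^1 = 0
  Digit '1' (value 1) x 2^0 = 1
Sum = 4977

4977


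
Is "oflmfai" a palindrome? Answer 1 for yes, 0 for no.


Input: oflmfai
Reversed: iafmlfo
  Compare pos 0 ('o') with pos 6 ('i'): MISMATCH
  Compare pos 1 ('f') with pos 5 ('a'): MISMATCH
  Compare pos 2 ('l') with pos 4 ('f'): MISMATCH
Result: not a palindrome

0


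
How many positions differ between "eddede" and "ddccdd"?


Comparing "eddede" and "ddccdd" position by position:
  Position 0: 'e' vs 'd' => DIFFER
  Position 1: 'd' vs 'd' => same
  Position 2: 'd' vs 'c' => DIFFER
  Position 3: 'e' vs 'c' => DIFFER
  Position 4: 'd' vs 'd' => same
  Position 5: 'e' vs 'd' => DIFFER
Positions that differ: 4

4


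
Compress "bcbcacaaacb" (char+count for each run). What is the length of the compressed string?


Input: bcbcacaaacb
Runs:
  'b' x 1 => "b1"
  'c' x 1 => "c1"
  'b' x 1 => "b1"
  'c' x 1 => "c1"
  'a' x 1 => "a1"
  'c' x 1 => "c1"
  'a' x 3 => "a3"
  'c' x 1 => "c1"
  'b' x 1 => "b1"
Compressed: "b1c1b1c1a1c1a3c1b1"
Compressed length: 18

18


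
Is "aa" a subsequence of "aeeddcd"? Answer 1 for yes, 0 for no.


Check if "aa" is a subsequence of "aeeddcd"
Greedy scan:
  Position 0 ('a'): matches sub[0] = 'a'
  Position 1 ('e'): no match needed
  Position 2 ('e'): no match needed
  Position 3 ('d'): no match needed
  Position 4 ('d'): no match needed
  Position 5 ('c'): no match needed
  Position 6 ('d'): no match needed
Only matched 1/2 characters => not a subsequence

0


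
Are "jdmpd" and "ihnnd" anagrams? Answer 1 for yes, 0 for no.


Strings: "jdmpd", "ihnnd"
Sorted first:  ddjmp
Sorted second: dhinn
Differ at position 1: 'd' vs 'h' => not anagrams

0


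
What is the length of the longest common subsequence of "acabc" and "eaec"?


LCS of "acabc" and "eaec"
DP table:
           e    a    e    c
      0    0    0    0    0
  a   0    0    1    1    1
  c   0    0    1    1    2
  a   0    0    1    1    2
  b   0    0    1    1    2
  c   0    0    1    1    2
LCS length = dp[5][4] = 2

2


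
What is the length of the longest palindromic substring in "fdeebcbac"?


Input: "fdeebcbac"
Checking substrings for palindromes:
  [4:7] "bcb" (len 3) => palindrome
  [2:4] "ee" (len 2) => palindrome
Longest palindromic substring: "bcb" with length 3

3


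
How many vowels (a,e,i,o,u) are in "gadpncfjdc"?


Input: gadpncfjdc
Checking each character:
  'g' at position 0: consonant
  'a' at position 1: vowel (running total: 1)
  'd' at position 2: consonant
  'p' at position 3: consonant
  'n' at position 4: consonant
  'c' at position 5: consonant
  'f' at position 6: consonant
  'j' at position 7: consonant
  'd' at position 8: consonant
  'c' at position 9: consonant
Total vowels: 1

1


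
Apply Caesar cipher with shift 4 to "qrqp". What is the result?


Caesar cipher: shift "qrqp" by 4
  'q' (pos 16) + 4 = pos 20 = 'u'
  'r' (pos 17) + 4 = pos 21 = 'v'
  'q' (pos 16) + 4 = pos 20 = 'u'
  'p' (pos 15) + 4 = pos 19 = 't'
Result: uvut

uvut


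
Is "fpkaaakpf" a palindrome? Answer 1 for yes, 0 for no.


Input: fpkaaakpf
Reversed: fpkaaakpf
  Compare pos 0 ('f') with pos 8 ('f'): match
  Compare pos 1 ('p') with pos 7 ('p'): match
  Compare pos 2 ('k') with pos 6 ('k'): match
  Compare pos 3 ('a') with pos 5 ('a'): match
Result: palindrome

1


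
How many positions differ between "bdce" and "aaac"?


Comparing "bdce" and "aaac" position by position:
  Position 0: 'b' vs 'a' => DIFFER
  Position 1: 'd' vs 'a' => DIFFER
  Position 2: 'c' vs 'a' => DIFFER
  Position 3: 'e' vs 'c' => DIFFER
Positions that differ: 4

4


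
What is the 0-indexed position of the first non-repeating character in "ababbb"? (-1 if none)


Input: ababbb
Character frequencies:
  'a': 2
  'b': 4
Scanning left to right for freq == 1:
  Position 0 ('a'): freq=2, skip
  Position 1 ('b'): freq=4, skip
  Position 2 ('a'): freq=2, skip
  Position 3 ('b'): freq=4, skip
  Position 4 ('b'): freq=4, skip
  Position 5 ('b'): freq=4, skip
  No unique character found => answer = -1

-1


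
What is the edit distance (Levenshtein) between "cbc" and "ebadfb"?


Computing edit distance: "cbc" -> "ebadfb"
DP table:
           e    b    a    d    f    b
      0    1    2    3    4    5    6
  c   1    1    2    3    4    5    6
  b   2    2    1    2    3    4    5
  c   3    3    2    2    3    4    5
Edit distance = dp[3][6] = 5

5


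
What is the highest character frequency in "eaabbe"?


Input: eaabbe
Character counts:
  'a': 2
  'b': 2
  'e': 2
Maximum frequency: 2

2


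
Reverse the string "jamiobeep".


Input: jamiobeep
Reading characters right to left:
  Position 8: 'p'
  Position 7: 'e'
  Position 6: 'e'
  Position 5: 'b'
  Position 4: 'o'
  Position 3: 'i'
  Position 2: 'm'
  Position 1: 'a'
  Position 0: 'j'
Reversed: peeboimaj

peeboimaj


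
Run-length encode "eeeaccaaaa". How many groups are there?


Input: eeeaccaaaa
Scanning for consecutive runs:
  Group 1: 'e' x 3 (positions 0-2)
  Group 2: 'a' x 1 (positions 3-3)
  Group 3: 'c' x 2 (positions 4-5)
  Group 4: 'a' x 4 (positions 6-9)
Total groups: 4

4


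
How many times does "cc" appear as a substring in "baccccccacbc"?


Searching for "cc" in "baccccccacbc"
Scanning each position:
  Position 0: "ba" => no
  Position 1: "ac" => no
  Position 2: "cc" => MATCH
  Position 3: "cc" => MATCH
  Position 4: "cc" => MATCH
  Position 5: "cc" => MATCH
  Position 6: "cc" => MATCH
  Position 7: "ca" => no
  Position 8: "ac" => no
  Position 9: "cb" => no
  Position 10: "bc" => no
Total occurrences: 5

5


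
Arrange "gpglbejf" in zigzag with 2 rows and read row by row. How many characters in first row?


Zigzag "gpglbejf" into 2 rows:
Placing characters:
  'g' => row 0
  'p' => row 1
  'g' => row 0
  'l' => row 1
  'b' => row 0
  'e' => row 1
  'j' => row 0
  'f' => row 1
Rows:
  Row 0: "ggbj"
  Row 1: "plef"
First row length: 4

4


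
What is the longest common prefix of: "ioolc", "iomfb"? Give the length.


Words: ioolc, iomfb
  Position 0: all 'i' => match
  Position 1: all 'o' => match
  Position 2: ('o', 'm') => mismatch, stop
LCP = "io" (length 2)

2


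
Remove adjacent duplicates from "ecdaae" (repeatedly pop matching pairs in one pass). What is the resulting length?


Input: ecdaae
Stack-based adjacent duplicate removal:
  Read 'e': push. Stack: e
  Read 'c': push. Stack: ec
  Read 'd': push. Stack: ecd
  Read 'a': push. Stack: ecda
  Read 'a': matches stack top 'a' => pop. Stack: ecd
  Read 'e': push. Stack: ecde
Final stack: "ecde" (length 4)

4


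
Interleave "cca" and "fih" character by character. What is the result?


Interleaving "cca" and "fih":
  Position 0: 'c' from first, 'f' from second => "cf"
  Position 1: 'c' from first, 'i' from second => "ci"
  Position 2: 'a' from first, 'h' from second => "ah"
Result: cfciah

cfciah


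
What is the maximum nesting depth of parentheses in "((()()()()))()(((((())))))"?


Input: "((()()()()))()(((((())))))"
Tracking depth:
  Position 0 '(': depth becomes 1
  Position 1 '(': depth becomes 2
  Position 2 '(': depth becomes 3
  Position 3 ')': depth becomes 2
  Position 4 '(': depth becomes 3
  Position 5 ')': depth becomes 2
  Position 6 '(': depth becomes 3
  Position 7 ')': depth becomes 2
  Position 8 '(': depth becomes 3
  Position 9 ')': depth becomes 2
  Position 10 ')': depth becomes 1
  Position 11 ')': depth becomes 0
  Position 12 '(': depth becomes 1
  Position 13 ')': depth becomes 0
  Position 14 '(': depth becomes 1
  Position 15 '(': depth becomes 2
  Position 16 '(': depth becomes 3
  Position 17 '(': depth becomes 4
  Position 18 '(': depth becomes 5
  Position 19 '(': depth becomes 6
  Position 20 ')': depth becomes 5
  Position 21 ')': depth becomes 4
  Position 22 ')': depth becomes 3
  Position 23 ')': depth becomes 2
  Position 24 ')': depth becomes 1
  Position 25 ')': depth becomes 0
Maximum depth reached: 6

6


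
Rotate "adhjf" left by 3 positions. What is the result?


Input: "adhjf", rotate left by 3
First 3 characters: "adh"
Remaining characters: "jf"
Concatenate remaining + first: "jf" + "adh" = "jfadh"

jfadh


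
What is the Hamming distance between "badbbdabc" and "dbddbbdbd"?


Comparing "badbbdabc" and "dbddbbdbd" position by position:
  Position 0: 'b' vs 'd' => differ
  Position 1: 'a' vs 'b' => differ
  Position 2: 'd' vs 'd' => same
  Position 3: 'b' vs 'd' => differ
  Position 4: 'b' vs 'b' => same
  Position 5: 'd' vs 'b' => differ
  Position 6: 'a' vs 'd' => differ
  Position 7: 'b' vs 'b' => same
  Position 8: 'c' vs 'd' => differ
Total differences (Hamming distance): 6

6


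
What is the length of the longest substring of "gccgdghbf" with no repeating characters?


Input: "gccgdghbf"
Sliding window (track last position of each char):
  Position 0 ('g'): window [0,0] length 1 -- new best
  Position 1 ('c'): window [0,1] length 2 -- new best
  Position 2 ('c'): repeat (last at 1), move window start to 2
  Position 2 ('c'): window [2,2] length 1
  Position 3 ('g'): window [2,3] length 2
  Position 4 ('d'): window [2,4] length 3 -- new best
  Position 5 ('g'): repeat (last at 3), move window start to 4
  Position 5 ('g'): window [4,5] length 2
  Position 6 ('h'): window [4,6] length 3
  Position 7 ('b'): window [4,7] length 4 -- new best
  Position 8 ('f'): window [4,8] length 5 -- new best
Longest substring with no repeats: "dghbf" with length 5

5


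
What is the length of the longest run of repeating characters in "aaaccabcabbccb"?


Input: "aaaccabcabbccb"
Scanning for longest run:
  Position 1 ('a'): continues run of 'a', length=2
  Position 2 ('a'): continues run of 'a', length=3
  Position 3 ('c'): new char, reset run to 1
  Position 4 ('c'): continues run of 'c', length=2
  Position 5 ('a'): new char, reset run to 1
  Position 6 ('b'): new char, reset run to 1
  Position 7 ('c'): new char, reset run to 1
  Position 8 ('a'): new char, reset run to 1
  Position 9 ('b'): new char, reset run to 1
  Position 10 ('b'): continues run of 'b', length=2
  Position 11 ('c'): new char, reset run to 1
  Position 12 ('c'): continues run of 'c', length=2
  Position 13 ('b'): new char, reset run to 1
Longest run: 'a' with length 3

3


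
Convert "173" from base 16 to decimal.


Input: "173" in base 16
Positional expansion:
  Digit '1' (value 1) x 16^2 = 256
  Digit '7' (value 7) x 16^1 = 112
  Digit '3' (value 3) x 16^0 = 3
Sum = 371

371


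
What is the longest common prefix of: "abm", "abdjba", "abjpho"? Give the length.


Words: abm, abdjba, abjpho
  Position 0: all 'a' => match
  Position 1: all 'b' => match
  Position 2: ('m', 'd', 'j') => mismatch, stop
LCP = "ab" (length 2)

2


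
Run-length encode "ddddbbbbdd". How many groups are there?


Input: ddddbbbbdd
Scanning for consecutive runs:
  Group 1: 'd' x 4 (positions 0-3)
  Group 2: 'b' x 4 (positions 4-7)
  Group 3: 'd' x 2 (positions 8-9)
Total groups: 3

3


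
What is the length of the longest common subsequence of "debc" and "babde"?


LCS of "debc" and "babde"
DP table:
           b    a    b    d    e
      0    0    0    0    0    0
  d   0    0    0    0    1    1
  e   0    0    0    0    1    2
  b   0    1    1    1    1    2
  c   0    1    1    1    1    2
LCS length = dp[4][5] = 2

2


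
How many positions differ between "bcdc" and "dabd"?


Comparing "bcdc" and "dabd" position by position:
  Position 0: 'b' vs 'd' => DIFFER
  Position 1: 'c' vs 'a' => DIFFER
  Position 2: 'd' vs 'b' => DIFFER
  Position 3: 'c' vs 'd' => DIFFER
Positions that differ: 4

4


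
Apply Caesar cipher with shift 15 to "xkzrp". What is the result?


Caesar cipher: shift "xkzrp" by 15
  'x' (pos 23) + 15 = pos 12 = 'm'
  'k' (pos 10) + 15 = pos 25 = 'z'
  'z' (pos 25) + 15 = pos 14 = 'o'
  'r' (pos 17) + 15 = pos 6 = 'g'
  'p' (pos 15) + 15 = pos 4 = 'e'
Result: mzoge

mzoge


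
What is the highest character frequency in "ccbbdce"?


Input: ccbbdce
Character counts:
  'b': 2
  'c': 3
  'd': 1
  'e': 1
Maximum frequency: 3

3


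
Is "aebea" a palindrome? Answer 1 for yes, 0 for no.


Input: aebea
Reversed: aebea
  Compare pos 0 ('a') with pos 4 ('a'): match
  Compare pos 1 ('e') with pos 3 ('e'): match
Result: palindrome

1


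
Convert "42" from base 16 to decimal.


Input: "42" in base 16
Positional expansion:
  Digit '4' (value 4) x 16^1 = 64
  Digit '2' (value 2) x 16^0 = 2
Sum = 66

66


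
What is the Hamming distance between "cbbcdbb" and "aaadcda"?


Comparing "cbbcdbb" and "aaadcda" position by position:
  Position 0: 'c' vs 'a' => differ
  Position 1: 'b' vs 'a' => differ
  Position 2: 'b' vs 'a' => differ
  Position 3: 'c' vs 'd' => differ
  Position 4: 'd' vs 'c' => differ
  Position 5: 'b' vs 'd' => differ
  Position 6: 'b' vs 'a' => differ
Total differences (Hamming distance): 7

7


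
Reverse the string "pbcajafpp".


Input: pbcajafpp
Reading characters right to left:
  Position 8: 'p'
  Position 7: 'p'
  Position 6: 'f'
  Position 5: 'a'
  Position 4: 'j'
  Position 3: 'a'
  Position 2: 'c'
  Position 1: 'b'
  Position 0: 'p'
Reversed: ppfajacbp

ppfajacbp


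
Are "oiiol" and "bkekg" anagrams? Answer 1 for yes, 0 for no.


Strings: "oiiol", "bkekg"
Sorted first:  iiloo
Sorted second: begkk
Differ at position 0: 'i' vs 'b' => not anagrams

0


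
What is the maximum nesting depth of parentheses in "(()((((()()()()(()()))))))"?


Input: "(()((((()()()()(()()))))))"
Tracking depth:
  Position 0 '(': depth becomes 1
  Position 1 '(': depth becomes 2
  Position 2 ')': depth becomes 1
  Position 3 '(': depth becomes 2
  Position 4 '(': depth becomes 3
  Position 5 '(': depth becomes 4
  Position 6 '(': depth becomes 5
  Position 7 '(': depth becomes 6
  Position 8 ')': depth becomes 5
  Position 9 '(': depth becomes 6
  Position 10 ')': depth becomes 5
  Position 11 '(': depth becomes 6
  Position 12 ')': depth becomes 5
  Position 13 '(': depth becomes 6
  Position 14 ')': depth becomes 5
  Position 15 '(': depth becomes 6
  Position 16 '(': depth becomes 7
  Position 17 ')': depth becomes 6
  Position 18 '(': depth becomes 7
  Position 19 ')': depth becomes 6
  Position 20 ')': depth becomes 5
  Position 21 ')': depth becomes 4
  Position 22 ')': depth becomes 3
  Position 23 ')': depth becomes 2
  Position 24 ')': depth becomes 1
  Position 25 ')': depth becomes 0
Maximum depth reached: 7

7


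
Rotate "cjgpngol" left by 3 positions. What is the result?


Input: "cjgpngol", rotate left by 3
First 3 characters: "cjg"
Remaining characters: "pngol"
Concatenate remaining + first: "pngol" + "cjg" = "pngolcjg"

pngolcjg


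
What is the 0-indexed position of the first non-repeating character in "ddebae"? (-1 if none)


Input: ddebae
Character frequencies:
  'a': 1
  'b': 1
  'd': 2
  'e': 2
Scanning left to right for freq == 1:
  Position 0 ('d'): freq=2, skip
  Position 1 ('d'): freq=2, skip
  Position 2 ('e'): freq=2, skip
  Position 3 ('b'): unique! => answer = 3

3


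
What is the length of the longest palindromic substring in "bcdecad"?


Input: "bcdecad"
Checking substrings for palindromes:
  No multi-char palindromic substrings found
Longest palindromic substring: "b" with length 1

1


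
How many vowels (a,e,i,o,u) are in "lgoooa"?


Input: lgoooa
Checking each character:
  'l' at position 0: consonant
  'g' at position 1: consonant
  'o' at position 2: vowel (running total: 1)
  'o' at position 3: vowel (running total: 2)
  'o' at position 4: vowel (running total: 3)
  'a' at position 5: vowel (running total: 4)
Total vowels: 4

4


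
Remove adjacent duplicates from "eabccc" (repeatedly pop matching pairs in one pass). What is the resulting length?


Input: eabccc
Stack-based adjacent duplicate removal:
  Read 'e': push. Stack: e
  Read 'a': push. Stack: ea
  Read 'b': push. Stack: eab
  Read 'c': push. Stack: eabc
  Read 'c': matches stack top 'c' => pop. Stack: eab
  Read 'c': push. Stack: eabc
Final stack: "eabc" (length 4)

4


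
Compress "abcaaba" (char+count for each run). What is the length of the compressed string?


Input: abcaaba
Runs:
  'a' x 1 => "a1"
  'b' x 1 => "b1"
  'c' x 1 => "c1"
  'a' x 2 => "a2"
  'b' x 1 => "b1"
  'a' x 1 => "a1"
Compressed: "a1b1c1a2b1a1"
Compressed length: 12

12


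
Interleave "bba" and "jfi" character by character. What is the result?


Interleaving "bba" and "jfi":
  Position 0: 'b' from first, 'j' from second => "bj"
  Position 1: 'b' from first, 'f' from second => "bf"
  Position 2: 'a' from first, 'i' from second => "ai"
Result: bjbfai

bjbfai


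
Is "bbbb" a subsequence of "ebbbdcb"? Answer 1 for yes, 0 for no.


Check if "bbbb" is a subsequence of "ebbbdcb"
Greedy scan:
  Position 0 ('e'): no match needed
  Position 1 ('b'): matches sub[0] = 'b'
  Position 2 ('b'): matches sub[1] = 'b'
  Position 3 ('b'): matches sub[2] = 'b'
  Position 4 ('d'): no match needed
  Position 5 ('c'): no match needed
  Position 6 ('b'): matches sub[3] = 'b'
All 4 characters matched => is a subsequence

1


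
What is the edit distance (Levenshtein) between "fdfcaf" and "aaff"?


Computing edit distance: "fdfcaf" -> "aaff"
DP table:
           a    a    f    f
      0    1    2    3    4
  f   1    1    2    2    3
  d   2    2    2    3    3
  f   3    3    3    2    3
  c   4    4    4    3    3
  a   5    4    4    4    4
  f   6    5    5    4    4
Edit distance = dp[6][4] = 4

4


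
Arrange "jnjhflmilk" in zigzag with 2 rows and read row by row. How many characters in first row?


Zigzag "jnjhflmilk" into 2 rows:
Placing characters:
  'j' => row 0
  'n' => row 1
  'j' => row 0
  'h' => row 1
  'f' => row 0
  'l' => row 1
  'm' => row 0
  'i' => row 1
  'l' => row 0
  'k' => row 1
Rows:
  Row 0: "jjfml"
  Row 1: "nhlik"
First row length: 5

5


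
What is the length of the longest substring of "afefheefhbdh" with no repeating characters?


Input: "afefheefhbdh"
Sliding window (track last position of each char):
  Position 0 ('a'): window [0,0] length 1 -- new best
  Position 1 ('f'): window [0,1] length 2 -- new best
  Position 2 ('e'): window [0,2] length 3 -- new best
  Position 3 ('f'): repeat (last at 1), move window start to 2
  Position 3 ('f'): window [2,3] length 2
  Position 4 ('h'): window [2,4] length 3
  Position 5 ('e'): repeat (last at 2), move window start to 3
  Position 5 ('e'): window [3,5] length 3
  Position 6 ('e'): repeat (last at 5), move window start to 6
  Position 6 ('e'): window [6,6] length 1
  Position 7 ('f'): window [6,7] length 2
  Position 8 ('h'): window [6,8] length 3
  Position 9 ('b'): window [6,9] length 4 -- new best
  Position 10 ('d'): window [6,10] length 5 -- new best
  Position 11 ('h'): repeat (last at 8), move window start to 9
  Position 11 ('h'): window [9,11] length 3
Longest substring with no repeats: "efhbd" with length 5

5


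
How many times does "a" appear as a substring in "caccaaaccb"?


Searching for "a" in "caccaaaccb"
Scanning each position:
  Position 0: "c" => no
  Position 1: "a" => MATCH
  Position 2: "c" => no
  Position 3: "c" => no
  Position 4: "a" => MATCH
  Position 5: "a" => MATCH
  Position 6: "a" => MATCH
  Position 7: "c" => no
  Position 8: "c" => no
  Position 9: "b" => no
Total occurrences: 4

4


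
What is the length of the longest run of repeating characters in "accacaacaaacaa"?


Input: "accacaacaaacaa"
Scanning for longest run:
  Position 1 ('c'): new char, reset run to 1
  Position 2 ('c'): continues run of 'c', length=2
  Position 3 ('a'): new char, reset run to 1
  Position 4 ('c'): new char, reset run to 1
  Position 5 ('a'): new char, reset run to 1
  Position 6 ('a'): continues run of 'a', length=2
  Position 7 ('c'): new char, reset run to 1
  Position 8 ('a'): new char, reset run to 1
  Position 9 ('a'): continues run of 'a', length=2
  Position 10 ('a'): continues run of 'a', length=3
  Position 11 ('c'): new char, reset run to 1
  Position 12 ('a'): new char, reset run to 1
  Position 13 ('a'): continues run of 'a', length=2
Longest run: 'a' with length 3

3


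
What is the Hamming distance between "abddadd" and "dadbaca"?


Comparing "abddadd" and "dadbaca" position by position:
  Position 0: 'a' vs 'd' => differ
  Position 1: 'b' vs 'a' => differ
  Position 2: 'd' vs 'd' => same
  Position 3: 'd' vs 'b' => differ
  Position 4: 'a' vs 'a' => same
  Position 5: 'd' vs 'c' => differ
  Position 6: 'd' vs 'a' => differ
Total differences (Hamming distance): 5

5


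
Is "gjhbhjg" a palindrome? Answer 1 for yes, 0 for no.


Input: gjhbhjg
Reversed: gjhbhjg
  Compare pos 0 ('g') with pos 6 ('g'): match
  Compare pos 1 ('j') with pos 5 ('j'): match
  Compare pos 2 ('h') with pos 4 ('h'): match
Result: palindrome

1


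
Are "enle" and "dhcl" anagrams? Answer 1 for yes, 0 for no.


Strings: "enle", "dhcl"
Sorted first:  eeln
Sorted second: cdhl
Differ at position 0: 'e' vs 'c' => not anagrams

0


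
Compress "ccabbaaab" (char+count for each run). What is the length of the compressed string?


Input: ccabbaaab
Runs:
  'c' x 2 => "c2"
  'a' x 1 => "a1"
  'b' x 2 => "b2"
  'a' x 3 => "a3"
  'b' x 1 => "b1"
Compressed: "c2a1b2a3b1"
Compressed length: 10

10


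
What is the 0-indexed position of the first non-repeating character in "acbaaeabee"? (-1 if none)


Input: acbaaeabee
Character frequencies:
  'a': 4
  'b': 2
  'c': 1
  'e': 3
Scanning left to right for freq == 1:
  Position 0 ('a'): freq=4, skip
  Position 1 ('c'): unique! => answer = 1

1


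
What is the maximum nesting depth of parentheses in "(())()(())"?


Input: "(())()(())"
Tracking depth:
  Position 0 '(': depth becomes 1
  Position 1 '(': depth becomes 2
  Position 2 ')': depth becomes 1
  Position 3 ')': depth becomes 0
  Position 4 '(': depth becomes 1
  Position 5 ')': depth becomes 0
  Position 6 '(': depth becomes 1
  Position 7 '(': depth becomes 2
  Position 8 ')': depth becomes 1
  Position 9 ')': depth becomes 0
Maximum depth reached: 2

2


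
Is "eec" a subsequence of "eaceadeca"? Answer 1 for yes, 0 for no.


Check if "eec" is a subsequence of "eaceadeca"
Greedy scan:
  Position 0 ('e'): matches sub[0] = 'e'
  Position 1 ('a'): no match needed
  Position 2 ('c'): no match needed
  Position 3 ('e'): matches sub[1] = 'e'
  Position 4 ('a'): no match needed
  Position 5 ('d'): no match needed
  Position 6 ('e'): no match needed
  Position 7 ('c'): matches sub[2] = 'c'
  Position 8 ('a'): no match needed
All 3 characters matched => is a subsequence

1


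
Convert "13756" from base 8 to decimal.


Input: "13756" in base 8
Positional expansion:
  Digit '1' (value 1) x 8^4 = 4096
  Digit '3' (value 3) x 8^3 = 1536
  Digit '7' (value 7) x 8^2 = 448
  Digit '5' (value 5) x 8^1 = 40
  Digit '6' (value 6) x 8^0 = 6
Sum = 6126

6126


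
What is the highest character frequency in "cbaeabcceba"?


Input: cbaeabcceba
Character counts:
  'a': 3
  'b': 3
  'c': 3
  'e': 2
Maximum frequency: 3

3


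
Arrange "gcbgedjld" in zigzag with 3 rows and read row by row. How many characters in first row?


Zigzag "gcbgedjld" into 3 rows:
Placing characters:
  'g' => row 0
  'c' => row 1
  'b' => row 2
  'g' => row 1
  'e' => row 0
  'd' => row 1
  'j' => row 2
  'l' => row 1
  'd' => row 0
Rows:
  Row 0: "ged"
  Row 1: "cgdl"
  Row 2: "bj"
First row length: 3

3


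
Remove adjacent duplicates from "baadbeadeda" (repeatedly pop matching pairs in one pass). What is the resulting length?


Input: baadbeadeda
Stack-based adjacent duplicate removal:
  Read 'b': push. Stack: b
  Read 'a': push. Stack: ba
  Read 'a': matches stack top 'a' => pop. Stack: b
  Read 'd': push. Stack: bd
  Read 'b': push. Stack: bdb
  Read 'e': push. Stack: bdbe
  Read 'a': push. Stack: bdbea
  Read 'd': push. Stack: bdbead
  Read 'e': push. Stack: bdbeade
  Read 'd': push. Stack: bdbeaded
  Read 'a': push. Stack: bdbeadeda
Final stack: "bdbeadeda" (length 9)

9


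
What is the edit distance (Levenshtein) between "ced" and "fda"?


Computing edit distance: "ced" -> "fda"
DP table:
           f    d    a
      0    1    2    3
  c   1    1    2    3
  e   2    2    2    3
  d   3    3    2    3
Edit distance = dp[3][3] = 3

3


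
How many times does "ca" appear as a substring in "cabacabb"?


Searching for "ca" in "cabacabb"
Scanning each position:
  Position 0: "ca" => MATCH
  Position 1: "ab" => no
  Position 2: "ba" => no
  Position 3: "ac" => no
  Position 4: "ca" => MATCH
  Position 5: "ab" => no
  Position 6: "bb" => no
Total occurrences: 2

2


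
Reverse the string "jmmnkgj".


Input: jmmnkgj
Reading characters right to left:
  Position 6: 'j'
  Position 5: 'g'
  Position 4: 'k'
  Position 3: 'n'
  Position 2: 'm'
  Position 1: 'm'
  Position 0: 'j'
Reversed: jgknmmj

jgknmmj


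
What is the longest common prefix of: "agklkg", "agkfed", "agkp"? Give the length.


Words: agklkg, agkfed, agkp
  Position 0: all 'a' => match
  Position 1: all 'g' => match
  Position 2: all 'k' => match
  Position 3: ('l', 'f', 'p') => mismatch, stop
LCP = "agk" (length 3)

3


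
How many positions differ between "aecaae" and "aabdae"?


Comparing "aecaae" and "aabdae" position by position:
  Position 0: 'a' vs 'a' => same
  Position 1: 'e' vs 'a' => DIFFER
  Position 2: 'c' vs 'b' => DIFFER
  Position 3: 'a' vs 'd' => DIFFER
  Position 4: 'a' vs 'a' => same
  Position 5: 'e' vs 'e' => same
Positions that differ: 3

3


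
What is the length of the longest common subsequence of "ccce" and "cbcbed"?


LCS of "ccce" and "cbcbed"
DP table:
           c    b    c    b    e    d
      0    0    0    0    0    0    0
  c   0    1    1    1    1    1    1
  c   0    1    1    2    2    2    2
  c   0    1    1    2    2    2    2
  e   0    1    1    2    2    3    3
LCS length = dp[4][6] = 3

3


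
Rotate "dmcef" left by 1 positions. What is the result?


Input: "dmcef", rotate left by 1
First 1 characters: "d"
Remaining characters: "mcef"
Concatenate remaining + first: "mcef" + "d" = "mcefd"

mcefd


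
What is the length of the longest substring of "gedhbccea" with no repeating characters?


Input: "gedhbccea"
Sliding window (track last position of each char):
  Position 0 ('g'): window [0,0] length 1 -- new best
  Position 1 ('e'): window [0,1] length 2 -- new best
  Position 2 ('d'): window [0,2] length 3 -- new best
  Position 3 ('h'): window [0,3] length 4 -- new best
  Position 4 ('b'): window [0,4] length 5 -- new best
  Position 5 ('c'): window [0,5] length 6 -- new best
  Position 6 ('c'): repeat (last at 5), move window start to 6
  Position 6 ('c'): window [6,6] length 1
  Position 7 ('e'): window [6,7] length 2
  Position 8 ('a'): window [6,8] length 3
Longest substring with no repeats: "gedhbc" with length 6

6


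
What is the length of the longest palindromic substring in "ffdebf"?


Input: "ffdebf"
Checking substrings for palindromes:
  [0:2] "ff" (len 2) => palindrome
Longest palindromic substring: "ff" with length 2

2


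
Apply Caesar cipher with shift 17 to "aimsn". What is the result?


Caesar cipher: shift "aimsn" by 17
  'a' (pos 0) + 17 = pos 17 = 'r'
  'i' (pos 8) + 17 = pos 25 = 'z'
  'm' (pos 12) + 17 = pos 3 = 'd'
  's' (pos 18) + 17 = pos 9 = 'j'
  'n' (pos 13) + 17 = pos 4 = 'e'
Result: rzdje

rzdje


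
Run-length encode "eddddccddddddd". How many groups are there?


Input: eddddccddddddd
Scanning for consecutive runs:
  Group 1: 'e' x 1 (positions 0-0)
  Group 2: 'd' x 4 (positions 1-4)
  Group 3: 'c' x 2 (positions 5-6)
  Group 4: 'd' x 7 (positions 7-13)
Total groups: 4

4


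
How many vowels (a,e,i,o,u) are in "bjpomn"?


Input: bjpomn
Checking each character:
  'b' at position 0: consonant
  'j' at position 1: consonant
  'p' at position 2: consonant
  'o' at position 3: vowel (running total: 1)
  'm' at position 4: consonant
  'n' at position 5: consonant
Total vowels: 1

1


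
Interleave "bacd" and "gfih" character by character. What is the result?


Interleaving "bacd" and "gfih":
  Position 0: 'b' from first, 'g' from second => "bg"
  Position 1: 'a' from first, 'f' from second => "af"
  Position 2: 'c' from first, 'i' from second => "ci"
  Position 3: 'd' from first, 'h' from second => "dh"
Result: bgafcidh

bgafcidh


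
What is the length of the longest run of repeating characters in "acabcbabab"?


Input: "acabcbabab"
Scanning for longest run:
  Position 1 ('c'): new char, reset run to 1
  Position 2 ('a'): new char, reset run to 1
  Position 3 ('b'): new char, reset run to 1
  Position 4 ('c'): new char, reset run to 1
  Position 5 ('b'): new char, reset run to 1
  Position 6 ('a'): new char, reset run to 1
  Position 7 ('b'): new char, reset run to 1
  Position 8 ('a'): new char, reset run to 1
  Position 9 ('b'): new char, reset run to 1
Longest run: 'a' with length 1

1


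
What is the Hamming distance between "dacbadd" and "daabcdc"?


Comparing "dacbadd" and "daabcdc" position by position:
  Position 0: 'd' vs 'd' => same
  Position 1: 'a' vs 'a' => same
  Position 2: 'c' vs 'a' => differ
  Position 3: 'b' vs 'b' => same
  Position 4: 'a' vs 'c' => differ
  Position 5: 'd' vs 'd' => same
  Position 6: 'd' vs 'c' => differ
Total differences (Hamming distance): 3

3


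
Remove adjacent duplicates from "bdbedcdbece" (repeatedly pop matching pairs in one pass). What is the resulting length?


Input: bdbedcdbece
Stack-based adjacent duplicate removal:
  Read 'b': push. Stack: b
  Read 'd': push. Stack: bd
  Read 'b': push. Stack: bdb
  Read 'e': push. Stack: bdbe
  Read 'd': push. Stack: bdbed
  Read 'c': push. Stack: bdbedc
  Read 'd': push. Stack: bdbedcd
  Read 'b': push. Stack: bdbedcdb
  Read 'e': push. Stack: bdbedcdbe
  Read 'c': push. Stack: bdbedcdbec
  Read 'e': push. Stack: bdbedcdbece
Final stack: "bdbedcdbece" (length 11)

11


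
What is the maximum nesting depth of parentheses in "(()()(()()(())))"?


Input: "(()()(()()(())))"
Tracking depth:
  Position 0 '(': depth becomes 1
  Position 1 '(': depth becomes 2
  Position 2 ')': depth becomes 1
  Position 3 '(': depth becomes 2
  Position 4 ')': depth becomes 1
  Position 5 '(': depth becomes 2
  Position 6 '(': depth becomes 3
  Position 7 ')': depth becomes 2
  Position 8 '(': depth becomes 3
  Position 9 ')': depth becomes 2
  Position 10 '(': depth becomes 3
  Position 11 '(': depth becomes 4
  Position 12 ')': depth becomes 3
  Position 13 ')': depth becomes 2
  Position 14 ')': depth becomes 1
  Position 15 ')': depth becomes 0
Maximum depth reached: 4

4


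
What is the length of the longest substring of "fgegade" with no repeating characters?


Input: "fgegade"
Sliding window (track last position of each char):
  Position 0 ('f'): window [0,0] length 1 -- new best
  Position 1 ('g'): window [0,1] length 2 -- new best
  Position 2 ('e'): window [0,2] length 3 -- new best
  Position 3 ('g'): repeat (last at 1), move window start to 2
  Position 3 ('g'): window [2,3] length 2
  Position 4 ('a'): window [2,4] length 3
  Position 5 ('d'): window [2,5] length 4 -- new best
  Position 6 ('e'): repeat (last at 2), move window start to 3
  Position 6 ('e'): window [3,6] length 4
Longest substring with no repeats: "egad" with length 4

4


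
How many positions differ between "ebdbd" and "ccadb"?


Comparing "ebdbd" and "ccadb" position by position:
  Position 0: 'e' vs 'c' => DIFFER
  Position 1: 'b' vs 'c' => DIFFER
  Position 2: 'd' vs 'a' => DIFFER
  Position 3: 'b' vs 'd' => DIFFER
  Position 4: 'd' vs 'b' => DIFFER
Positions that differ: 5

5


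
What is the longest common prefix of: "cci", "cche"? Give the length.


Words: cci, cche
  Position 0: all 'c' => match
  Position 1: all 'c' => match
  Position 2: ('i', 'h') => mismatch, stop
LCP = "cc" (length 2)

2


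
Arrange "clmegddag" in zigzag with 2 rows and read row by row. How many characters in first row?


Zigzag "clmegddag" into 2 rows:
Placing characters:
  'c' => row 0
  'l' => row 1
  'm' => row 0
  'e' => row 1
  'g' => row 0
  'd' => row 1
  'd' => row 0
  'a' => row 1
  'g' => row 0
Rows:
  Row 0: "cmgdg"
  Row 1: "leda"
First row length: 5

5


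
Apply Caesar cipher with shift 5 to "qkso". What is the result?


Caesar cipher: shift "qkso" by 5
  'q' (pos 16) + 5 = pos 21 = 'v'
  'k' (pos 10) + 5 = pos 15 = 'p'
  's' (pos 18) + 5 = pos 23 = 'x'
  'o' (pos 14) + 5 = pos 19 = 't'
Result: vpxt

vpxt


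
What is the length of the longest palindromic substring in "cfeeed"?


Input: "cfeeed"
Checking substrings for palindromes:
  [2:5] "eee" (len 3) => palindrome
  [2:4] "ee" (len 2) => palindrome
  [3:5] "ee" (len 2) => palindrome
Longest palindromic substring: "eee" with length 3

3


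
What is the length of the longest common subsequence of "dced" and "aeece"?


LCS of "dced" and "aeece"
DP table:
           a    e    e    c    e
      0    0    0    0    0    0
  d   0    0    0    0    0    0
  c   0    0    0    0    1    1
  e   0    0    1    1    1    2
  d   0    0    1    1    1    2
LCS length = dp[4][5] = 2

2


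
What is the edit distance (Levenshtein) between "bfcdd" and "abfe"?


Computing edit distance: "bfcdd" -> "abfe"
DP table:
           a    b    f    e
      0    1    2    3    4
  b   1    1    1    2    3
  f   2    2    2    1    2
  c   3    3    3    2    2
  d   4    4    4    3    3
  d   5    5    5    4    4
Edit distance = dp[5][4] = 4

4


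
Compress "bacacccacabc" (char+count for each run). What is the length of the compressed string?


Input: bacacccacabc
Runs:
  'b' x 1 => "b1"
  'a' x 1 => "a1"
  'c' x 1 => "c1"
  'a' x 1 => "a1"
  'c' x 3 => "c3"
  'a' x 1 => "a1"
  'c' x 1 => "c1"
  'a' x 1 => "a1"
  'b' x 1 => "b1"
  'c' x 1 => "c1"
Compressed: "b1a1c1a1c3a1c1a1b1c1"
Compressed length: 20

20


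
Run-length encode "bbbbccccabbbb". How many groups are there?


Input: bbbbccccabbbb
Scanning for consecutive runs:
  Group 1: 'b' x 4 (positions 0-3)
  Group 2: 'c' x 4 (positions 4-7)
  Group 3: 'a' x 1 (positions 8-8)
  Group 4: 'b' x 4 (positions 9-12)
Total groups: 4

4


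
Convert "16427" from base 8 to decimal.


Input: "16427" in base 8
Positional expansion:
  Digit '1' (value 1) x 8^4 = 4096
  Digit '6' (value 6) x 8^3 = 3072
  Digit '4' (value 4) x 8^2 = 256
  Digit '2' (value 2) x 8^1 = 16
  Digit '7' (value 7) x 8^0 = 7
Sum = 7447

7447


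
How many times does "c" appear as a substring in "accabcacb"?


Searching for "c" in "accabcacb"
Scanning each position:
  Position 0: "a" => no
  Position 1: "c" => MATCH
  Position 2: "c" => MATCH
  Position 3: "a" => no
  Position 4: "b" => no
  Position 5: "c" => MATCH
  Position 6: "a" => no
  Position 7: "c" => MATCH
  Position 8: "b" => no
Total occurrences: 4

4


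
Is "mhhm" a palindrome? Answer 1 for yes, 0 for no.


Input: mhhm
Reversed: mhhm
  Compare pos 0 ('m') with pos 3 ('m'): match
  Compare pos 1 ('h') with pos 2 ('h'): match
Result: palindrome

1


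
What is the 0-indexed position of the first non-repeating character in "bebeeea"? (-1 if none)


Input: bebeeea
Character frequencies:
  'a': 1
  'b': 2
  'e': 4
Scanning left to right for freq == 1:
  Position 0 ('b'): freq=2, skip
  Position 1 ('e'): freq=4, skip
  Position 2 ('b'): freq=2, skip
  Position 3 ('e'): freq=4, skip
  Position 4 ('e'): freq=4, skip
  Position 5 ('e'): freq=4, skip
  Position 6 ('a'): unique! => answer = 6

6


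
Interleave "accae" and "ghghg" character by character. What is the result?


Interleaving "accae" and "ghghg":
  Position 0: 'a' from first, 'g' from second => "ag"
  Position 1: 'c' from first, 'h' from second => "ch"
  Position 2: 'c' from first, 'g' from second => "cg"
  Position 3: 'a' from first, 'h' from second => "ah"
  Position 4: 'e' from first, 'g' from second => "eg"
Result: agchcgaheg

agchcgaheg


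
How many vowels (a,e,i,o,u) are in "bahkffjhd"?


Input: bahkffjhd
Checking each character:
  'b' at position 0: consonant
  'a' at position 1: vowel (running total: 1)
  'h' at position 2: consonant
  'k' at position 3: consonant
  'f' at position 4: consonant
  'f' at position 5: consonant
  'j' at position 6: consonant
  'h' at position 7: consonant
  'd' at position 8: consonant
Total vowels: 1

1


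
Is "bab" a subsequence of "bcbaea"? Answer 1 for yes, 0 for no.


Check if "bab" is a subsequence of "bcbaea"
Greedy scan:
  Position 0 ('b'): matches sub[0] = 'b'
  Position 1 ('c'): no match needed
  Position 2 ('b'): no match needed
  Position 3 ('a'): matches sub[1] = 'a'
  Position 4 ('e'): no match needed
  Position 5 ('a'): no match needed
Only matched 2/3 characters => not a subsequence

0
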